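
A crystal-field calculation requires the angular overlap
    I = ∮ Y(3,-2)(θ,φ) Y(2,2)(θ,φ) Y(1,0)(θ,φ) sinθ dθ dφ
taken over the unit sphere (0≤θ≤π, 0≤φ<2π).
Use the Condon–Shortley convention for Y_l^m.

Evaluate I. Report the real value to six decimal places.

Rules hold: Σm=0, L=6 even, 1≤1≤5.
N = 7·5·3 = 105
Δ = 4!·2!·0!/7! = 1/105
Racah Σ t=2..2: t=2:+1/4 = 1/4
⇒ 3j(3 2 1; 0 0 0)² = 3/35, sgn -1
Racah Σ t=4..4: t=4:+1/24 = 1/24
⇒ 3j(3 2 1; -2 2 0)² = 1/21, sgn -1
4πI² = N·(3j₀)²·(3jₘ)² = 3/7
I = +1·√(0.428571/4π) = 0.18467439

0.184674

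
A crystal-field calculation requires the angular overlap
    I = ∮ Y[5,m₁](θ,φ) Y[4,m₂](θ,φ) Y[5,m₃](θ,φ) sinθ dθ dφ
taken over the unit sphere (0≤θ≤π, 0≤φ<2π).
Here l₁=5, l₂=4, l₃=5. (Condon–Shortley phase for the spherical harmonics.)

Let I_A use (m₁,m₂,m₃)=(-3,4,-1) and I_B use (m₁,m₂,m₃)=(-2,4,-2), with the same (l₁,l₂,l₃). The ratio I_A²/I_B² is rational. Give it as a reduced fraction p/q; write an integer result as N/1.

6/7

Same 5,4,5: normalisation and zero-m 3j drop out of the ratio.
A: Δ: 4! 6! 4! / 15! → 1/3153150; sum: t=4:+1/27648 = 1/27648; 3j²(5 4 5; -3 4 -1) = Δ·Π!·Σ² = 10/429  (sign +1)
B: Δ: 4! 6! 4! / 15! → 1/3153150; sum: t=4:+1/20736 = 1/20736; 3j²(5 4 5; -2 4 -2) = Δ·Π!·Σ² = 35/1287  (sign -1)
I_A²/I_B² = (10/429)/(35/1287) = 6/7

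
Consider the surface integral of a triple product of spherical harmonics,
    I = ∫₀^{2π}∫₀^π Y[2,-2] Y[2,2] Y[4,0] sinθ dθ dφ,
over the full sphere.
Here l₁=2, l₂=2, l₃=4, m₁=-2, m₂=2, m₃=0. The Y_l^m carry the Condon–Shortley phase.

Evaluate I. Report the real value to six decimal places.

0.040299

Rules hold: Σm=0, L=8 even, 0≤4≤4.
N = 5·5·9 = 225
Δ = 0!·4!·4!/9! = 1/630
Racah Σ t=0..0: t=0:+1/16 = 1/16
⇒ 3j(2 2 4; 0 0 0)² = 2/35, sgn +1
Racah Σ t=0..0: t=0:+1/576 = 1/576
⇒ 3j(2 2 4; -2 2 0)² = 1/630, sgn +1
4πI² = N·(3j₀)²·(3jₘ)² = 1/49
I = +1·√(0.0204082/4π) = 0.04029926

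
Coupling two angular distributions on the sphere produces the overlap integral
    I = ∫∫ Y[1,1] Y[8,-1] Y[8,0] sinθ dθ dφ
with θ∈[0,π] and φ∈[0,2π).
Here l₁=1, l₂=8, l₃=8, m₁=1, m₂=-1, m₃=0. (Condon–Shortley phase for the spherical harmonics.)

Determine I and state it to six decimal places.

0.000000

Σlᵢ=17 odd — θ-integrand is odd under cosθ→−cosθ; I=0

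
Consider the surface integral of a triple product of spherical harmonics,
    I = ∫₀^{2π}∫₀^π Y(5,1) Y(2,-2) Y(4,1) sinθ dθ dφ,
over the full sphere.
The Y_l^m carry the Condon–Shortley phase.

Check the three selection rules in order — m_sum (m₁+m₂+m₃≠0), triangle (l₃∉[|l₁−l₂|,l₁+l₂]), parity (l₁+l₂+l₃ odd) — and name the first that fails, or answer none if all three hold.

Σmᵢ = 0  ✓
l₃∈[|l₁−l₂|,l₁+l₂]=[3,7], have l₃=4  ✓
Σlᵢ = 11 ⇒ odd  ✗

parity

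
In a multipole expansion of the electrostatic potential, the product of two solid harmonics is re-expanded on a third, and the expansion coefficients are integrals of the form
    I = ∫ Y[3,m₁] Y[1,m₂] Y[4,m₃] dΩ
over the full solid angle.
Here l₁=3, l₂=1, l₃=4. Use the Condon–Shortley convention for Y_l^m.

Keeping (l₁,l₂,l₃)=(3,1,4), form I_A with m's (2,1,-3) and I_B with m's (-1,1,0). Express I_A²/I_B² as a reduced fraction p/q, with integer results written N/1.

Same 3,1,4: normalisation and zero-m 3j drop out of the ratio.
A: Δ: 0! 6! 2! / 9! → 1/252; sum: t=0:+1/240 = 1/240; 3j²(3 1 4; 2 1 -3) = Δ·Π!·Σ² = 1/12  (sign -1)
B: Δ: 0! 6! 2! / 9! → 1/252; sum: t=0:+1/96 = 1/96; 3j²(3 1 4; -1 1 0) = Δ·Π!·Σ² = 1/42  (sign +1)
I_A²/I_B² = (1/12)/(1/42) = 7/2

7/2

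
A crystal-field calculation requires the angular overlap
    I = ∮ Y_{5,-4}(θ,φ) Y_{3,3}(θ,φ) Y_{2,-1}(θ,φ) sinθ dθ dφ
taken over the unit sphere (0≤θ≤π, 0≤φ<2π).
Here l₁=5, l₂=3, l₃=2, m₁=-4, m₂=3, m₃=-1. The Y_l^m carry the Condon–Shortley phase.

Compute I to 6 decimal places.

Σmᵢ = -2 ≠ 0, so the φ-integral vanishes; I = 0

0.000000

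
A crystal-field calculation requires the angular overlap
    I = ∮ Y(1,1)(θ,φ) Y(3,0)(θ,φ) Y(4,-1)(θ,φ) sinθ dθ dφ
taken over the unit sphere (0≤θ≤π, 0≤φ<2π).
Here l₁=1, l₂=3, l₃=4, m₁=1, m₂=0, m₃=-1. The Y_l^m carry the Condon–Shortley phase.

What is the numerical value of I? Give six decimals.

-0.194664

Rules hold: Σm=0, L=8 even, 2≤4≤4.
N = 3·7·9 = 189
Δ = 0!·2!·6!/9! = 1/252
Racah Σ t=0..0: t=0:+1/36 = 1/36
⇒ 3j(1 3 4; 0 0 0)² = 4/63, sgn +1
Racah Σ t=0..0: t=0:+1/72 = 1/72
⇒ 3j(1 3 4; 1 0 -1)² = 5/126, sgn -1
4πI² = N·(3j₀)²·(3jₘ)² = 10/21
I = -1·√(0.47619/4π) = -0.19466390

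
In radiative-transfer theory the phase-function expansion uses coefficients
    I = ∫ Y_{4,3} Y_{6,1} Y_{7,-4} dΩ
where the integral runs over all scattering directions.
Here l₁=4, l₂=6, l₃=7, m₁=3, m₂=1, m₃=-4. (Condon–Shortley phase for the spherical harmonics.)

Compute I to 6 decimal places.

0.000000

Σlᵢ=17 odd — θ-integrand is odd under cosθ→−cosθ; I=0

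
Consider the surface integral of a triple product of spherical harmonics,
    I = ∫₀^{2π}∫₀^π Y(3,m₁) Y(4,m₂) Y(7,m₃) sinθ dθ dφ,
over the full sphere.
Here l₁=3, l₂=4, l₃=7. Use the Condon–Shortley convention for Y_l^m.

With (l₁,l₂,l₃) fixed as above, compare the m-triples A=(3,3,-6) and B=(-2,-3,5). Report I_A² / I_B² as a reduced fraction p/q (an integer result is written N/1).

13/12

Same 3,4,7: normalisation and zero-m 3j drop out of the ratio.
A: Δ: 0! 6! 8! / 15! → 1/45045; sum: t=0:+1/3628800 = 1/3628800; 3j²(3 4 7; 3 3 -6) = Δ·Π!·Σ² = 4/105  (sign -1)
B: Δ: 0! 6! 8! / 15! → 1/45045; sum: t=0:+1/604800 = 1/604800; 3j²(3 4 7; -2 -3 5) = Δ·Π!·Σ² = 16/455  (sign +1)
I_A²/I_B² = (4/105)/(16/455) = 13/12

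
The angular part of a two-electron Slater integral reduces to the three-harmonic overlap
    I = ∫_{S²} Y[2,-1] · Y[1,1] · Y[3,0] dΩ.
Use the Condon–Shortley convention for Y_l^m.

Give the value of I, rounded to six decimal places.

0.143048

m-sum 0 ✓  L=6 even ✓  1≤3≤3 ✓
Π(2lᵢ+1) = 5×3×7 = 105
triangle coeff Δ(2,1,3) = 1/105
Σ_t [0,0]: t=0:+1/4 = 1/4
(3j)²=3/35 [(2 1 3; 0 0 0)], sign=-1
Σ_t [0,0]: t=0:+1/12 = 1/12
(3j)²=1/35 [(2 1 3; -1 1 0)], sign=-1
⇒ 4πI² = 9/35
I = (+1)√(9/35/(4π)) = 0.14304817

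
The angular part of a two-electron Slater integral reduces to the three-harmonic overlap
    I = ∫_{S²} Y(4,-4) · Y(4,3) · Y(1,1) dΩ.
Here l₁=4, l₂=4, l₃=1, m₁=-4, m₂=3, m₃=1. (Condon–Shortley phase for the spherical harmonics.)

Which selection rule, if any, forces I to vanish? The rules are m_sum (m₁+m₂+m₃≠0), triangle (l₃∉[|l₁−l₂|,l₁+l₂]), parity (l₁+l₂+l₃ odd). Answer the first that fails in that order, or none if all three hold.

parity

azimuthal sum: -4 + 3 + 1 = 0  ✓
0 ≤ 1 ≤ 8 (triangle on l)  ✓
L = 4 + 4 + 1 = 9 (odd)  ✗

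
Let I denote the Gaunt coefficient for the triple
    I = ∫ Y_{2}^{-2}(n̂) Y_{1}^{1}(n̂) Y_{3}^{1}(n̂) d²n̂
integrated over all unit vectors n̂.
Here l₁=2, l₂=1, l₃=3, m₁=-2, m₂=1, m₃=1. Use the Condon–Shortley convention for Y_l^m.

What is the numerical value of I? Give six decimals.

Rules hold: Σm=0, L=6 even, 1≤3≤3.
N = 5·3·7 = 105
Δ = 0!·4!·2!/7! = 1/105
Racah Σ t=0..0: t=0:+1/4 = 1/4
⇒ 3j(2 1 3; 0 0 0)² = 3/35, sgn -1
Racah Σ t=0..0: t=0:+1/48 = 1/48
⇒ 3j(2 1 3; -2 1 1)² = 1/105, sgn +1
4πI² = N·(3j₀)²·(3jₘ)² = 3/35
I = -1·√(0.0857143/4π) = -0.08258890

-0.082589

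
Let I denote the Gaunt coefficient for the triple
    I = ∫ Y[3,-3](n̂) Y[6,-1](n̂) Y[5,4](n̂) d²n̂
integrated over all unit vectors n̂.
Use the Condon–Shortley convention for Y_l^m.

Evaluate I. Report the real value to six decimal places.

Rules hold: Σm=0, L=14 even, 3≤5≤9.
N = 7·13·11 = 1001
Δ = 4!·2!·8!/15! = 1/675675
Racah Σ t=1..3: t=1:−1/8640 t=2:+1/2304 t=3:−1/8640 = 7/34560
⇒ 3j(3 6 5; 0 0 0)² = 7/429, sgn -1
Racah Σ t=4..4: t=4:+1/241920 = 1/241920
⇒ 3j(3 6 5; -3 -1 4)² = 4/1001, sgn -1
4πI² = N·(3j₀)²·(3jₘ)² = 28/429
I = +1·√(0.0652681/4π) = 0.07206849

0.072068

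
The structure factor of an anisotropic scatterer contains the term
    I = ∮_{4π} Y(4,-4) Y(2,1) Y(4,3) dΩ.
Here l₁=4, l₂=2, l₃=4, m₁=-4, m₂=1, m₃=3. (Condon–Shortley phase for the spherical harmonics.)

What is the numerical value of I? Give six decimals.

Checks pass: Σm=0; 10 even; l₃=4∈[2,6].
(2·4+1)(2·2+1)(2·4+1) = 405
Δ: 2! 6! 2! / 11! → 1/13860
sum: t=0:+1/192 t=1:−1/36 t=2:+1/192 = -5/288
3j²(4 2 4; 0 0 0) = Δ·Π!·Σ² = 20/693  (sign -1)
sum: t=2:+1/1440 = 1/1440
3j²(4 2 4; -4 1 3) = Δ·Π!·Σ² = 7/165  (sign -1)
combine: 4πI² = 405·20/693·7/165 = 60/121
take √, sign +1: I = 0.19864517

0.198645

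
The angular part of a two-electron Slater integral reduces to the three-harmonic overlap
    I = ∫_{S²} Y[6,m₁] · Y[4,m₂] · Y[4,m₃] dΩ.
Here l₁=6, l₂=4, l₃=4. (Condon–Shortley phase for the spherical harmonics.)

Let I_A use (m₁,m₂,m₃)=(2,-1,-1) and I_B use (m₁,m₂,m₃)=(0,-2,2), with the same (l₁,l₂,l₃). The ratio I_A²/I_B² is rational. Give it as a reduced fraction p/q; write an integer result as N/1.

105/121

Shared (l₁,l₂,l₃)=(6,4,4): N and (l;000)² cancel in I_A²/I_B².
A: Δ = 6!·6!·2!/15! = 1/1261260; Racah Σ t=1..3: t=1:−1/8640 t=2:+1/2304 t=3:−1/8640 = 7/34560; ⇒ 3j(6 4 4; 2 -1 -1)² = 7/429, sgn -1
B: Δ = 6!·6!·2!/15! = 1/1261260; Racah Σ t=0..2: t=0:+1/1036800 t=1:−1/14400 t=2:+1/4608 = 77/518400; ⇒ 3j(6 4 4; 0 -2 2)² = 11/585, sgn +1
I_A²/I_B² = (7/429)/(11/585) = 105/121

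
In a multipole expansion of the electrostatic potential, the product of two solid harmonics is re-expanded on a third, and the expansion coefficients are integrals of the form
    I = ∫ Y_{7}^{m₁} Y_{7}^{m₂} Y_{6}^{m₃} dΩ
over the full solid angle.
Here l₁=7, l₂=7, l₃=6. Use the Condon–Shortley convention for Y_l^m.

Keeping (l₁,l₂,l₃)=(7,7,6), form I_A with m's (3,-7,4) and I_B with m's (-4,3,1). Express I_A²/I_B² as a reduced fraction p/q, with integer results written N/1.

Shared (l₁,l₂,l₃)=(7,7,6): N and (l;000)² cancel in I_A²/I_B².
A: Δ = 8!·6!·6!/21! = 1/2444321880; Racah Σ t=0..0: t=0:+1/1393459200 = 1/1393459200; ⇒ 3j(7 7 6; 3 -7 4)² = 15/1292, sgn +1
B: Δ = 8!·6!·6!/21! = 1/2444321880; Racah Σ t=5..8: t=5:−1/62208000 t=6:+1/8294400 t=7:−1/8709120 t=8:+1/69672960 = 1/248832000; ⇒ 3j(7 7 6; -4 3 1)² = 7/83980, sgn -1
I_A²/I_B² = (15/1292)/(7/83980) = 975/7

975/7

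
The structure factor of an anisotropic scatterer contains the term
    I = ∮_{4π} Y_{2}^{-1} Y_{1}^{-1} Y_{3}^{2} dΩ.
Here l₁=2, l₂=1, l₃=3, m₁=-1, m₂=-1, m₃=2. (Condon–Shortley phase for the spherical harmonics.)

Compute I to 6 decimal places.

m-sum 0 ✓  L=6 even ✓  1≤3≤3 ✓
Π(2lᵢ+1) = 5×3×7 = 105
triangle coeff Δ(2,1,3) = 1/105
Σ_t [0,0]: t=0:+1/4 = 1/4
(3j)²=3/35 [(2 1 3; 0 0 0)], sign=-1
Σ_t [0,0]: t=0:+1/12 = 1/12
(3j)²=2/21 [(2 1 3; -1 -1 2)], sign=-1
⇒ 4πI² = 6/7
I = (+1)√(6/7/(4π)) = 0.26116903

0.261169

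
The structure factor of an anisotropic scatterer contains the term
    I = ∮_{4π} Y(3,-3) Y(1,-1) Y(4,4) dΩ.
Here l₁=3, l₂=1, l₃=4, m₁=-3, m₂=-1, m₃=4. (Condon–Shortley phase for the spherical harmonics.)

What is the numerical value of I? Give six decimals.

0.325735

Rules hold: Σm=0, L=8 even, 2≤4≤4.
N = 7·3·9 = 189
Δ = 0!·6!·2!/9! = 1/252
Racah Σ t=0..0: t=0:+1/36 = 1/36
⇒ 3j(3 1 4; 0 0 0)² = 4/63, sgn +1
Racah Σ t=0..0: t=0:+1/1440 = 1/1440
⇒ 3j(3 1 4; -3 -1 4)² = 1/9, sgn +1
4πI² = N·(3j₀)²·(3jₘ)² = 4/3
I = +1·√(1.33333/4π) = 0.32573501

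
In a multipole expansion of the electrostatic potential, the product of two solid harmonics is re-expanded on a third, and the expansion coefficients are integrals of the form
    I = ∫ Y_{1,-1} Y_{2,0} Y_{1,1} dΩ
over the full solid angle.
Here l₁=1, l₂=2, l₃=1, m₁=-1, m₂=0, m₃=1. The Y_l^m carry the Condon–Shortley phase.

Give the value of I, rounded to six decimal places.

m-sum 0 ✓  L=4 even ✓  1≤1≤3 ✓
Π(2lᵢ+1) = 3×5×3 = 45
triangle coeff Δ(1,2,1) = 1/30
Σ_t [1,1]: t=1:−1/1 = -1/1
(3j)²=2/15 [(1 2 1; 0 0 0)], sign=+1
Σ_t [2,2]: t=2:+1/4 = 1/4
(3j)²=1/30 [(1 2 1; -1 0 1)], sign=+1
⇒ 4πI² = 1/5
I = (+1)√(1/5/(4π)) = 0.12615663

0.126157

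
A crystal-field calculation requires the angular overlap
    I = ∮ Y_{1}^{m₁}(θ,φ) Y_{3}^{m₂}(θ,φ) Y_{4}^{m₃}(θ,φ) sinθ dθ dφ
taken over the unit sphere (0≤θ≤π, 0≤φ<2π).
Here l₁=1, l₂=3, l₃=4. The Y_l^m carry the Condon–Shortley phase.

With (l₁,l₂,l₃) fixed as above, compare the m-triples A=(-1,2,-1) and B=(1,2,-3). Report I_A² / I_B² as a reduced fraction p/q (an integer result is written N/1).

1/7

Shared (l₁,l₂,l₃)=(1,3,4): N and (l;000)² cancel in I_A²/I_B².
A: Δ = 0!·2!·6!/9! = 1/252; Racah Σ t=0..0: t=0:+1/240 = 1/240; ⇒ 3j(1 3 4; -1 2 -1)² = 1/84, sgn -1
B: Δ = 0!·2!·6!/9! = 1/252; Racah Σ t=0..0: t=0:+1/240 = 1/240; ⇒ 3j(1 3 4; 1 2 -3)² = 1/12, sgn -1
I_A²/I_B² = (1/84)/(1/12) = 1/7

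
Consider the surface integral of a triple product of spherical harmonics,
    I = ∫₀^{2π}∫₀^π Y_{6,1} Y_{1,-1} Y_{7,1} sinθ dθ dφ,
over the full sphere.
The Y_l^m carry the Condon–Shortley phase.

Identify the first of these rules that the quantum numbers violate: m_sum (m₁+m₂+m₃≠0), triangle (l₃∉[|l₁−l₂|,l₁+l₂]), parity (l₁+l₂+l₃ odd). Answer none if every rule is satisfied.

m_sum

azimuthal sum: 1 − 1 + 1 = 1  ✗
5 ≤ 7 ≤ 7 (triangle on l)
L = 6 + 1 + 7 = 14 (even)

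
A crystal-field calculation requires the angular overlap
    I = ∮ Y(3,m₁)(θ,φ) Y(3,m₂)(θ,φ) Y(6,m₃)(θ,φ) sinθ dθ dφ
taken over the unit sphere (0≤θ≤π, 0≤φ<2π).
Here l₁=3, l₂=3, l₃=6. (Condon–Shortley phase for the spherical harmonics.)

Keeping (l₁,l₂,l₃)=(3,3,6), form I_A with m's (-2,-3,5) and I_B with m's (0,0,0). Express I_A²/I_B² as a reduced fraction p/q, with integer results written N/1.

Shared (l₁,l₂,l₃)=(3,3,6): N and (l;000)² cancel in I_A²/I_B².
A: Δ = 0!·6!·6!/13! = 1/12012; Racah Σ t=0..0: t=0:+1/86400 = 1/86400; ⇒ 3j(3 3 6; -2 -3 5)² = 1/26, sgn -1
B: Δ = 0!·6!·6!/13! = 1/12012; Racah Σ t=0..0: t=0:+1/1296 = 1/1296; ⇒ 3j(3 3 6; 0 0 0)² = 100/3003, sgn +1
I_A²/I_B² = (1/26)/(100/3003) = 231/200

231/200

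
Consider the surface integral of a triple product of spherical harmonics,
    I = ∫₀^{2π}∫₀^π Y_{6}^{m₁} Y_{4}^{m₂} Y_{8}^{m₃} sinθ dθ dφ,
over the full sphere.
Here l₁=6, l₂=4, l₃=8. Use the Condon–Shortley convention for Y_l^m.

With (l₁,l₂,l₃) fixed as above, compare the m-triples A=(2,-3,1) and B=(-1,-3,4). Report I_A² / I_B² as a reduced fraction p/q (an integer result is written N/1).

Shared (l₁,l₂,l₃)=(6,4,8): N and (l;000)² cancel in I_A²/I_B².
A: Δ = 2!·10!·6!/19! = 1/23279256; Racah Σ t=0..1: t=0:+1/4147200 t=1:−1/21772800 = 17/87091200; ⇒ 3j(6 4 8; 2 -3 1)² = 119/8151, sgn -1
B: Δ = 2!·10!·6!/19! = 1/23279256; Racah Σ t=0..1: t=0:+1/7257600 t=1:−1/12441600 = 1/17418240; ⇒ 3j(6 4 8; -1 -3 4)² = 125/25194, sgn +1
I_A²/I_B² = (119/8151)/(125/25194) = 4046/1375

4046/1375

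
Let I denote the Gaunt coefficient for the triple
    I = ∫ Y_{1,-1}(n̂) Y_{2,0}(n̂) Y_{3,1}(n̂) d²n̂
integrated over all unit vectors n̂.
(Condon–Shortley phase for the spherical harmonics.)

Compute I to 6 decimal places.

Rules hold: Σm=0, L=6 even, 1≤3≤3.
N = 3·5·7 = 105
Δ = 0!·2!·4!/7! = 1/105
Racah Σ t=0..0: t=0:+1/4 = 1/4
⇒ 3j(1 2 3; 0 0 0)² = 3/35, sgn -1
Racah Σ t=0..0: t=0:+1/8 = 1/8
⇒ 3j(1 2 3; -1 0 1)² = 2/35, sgn +1
4πI² = N·(3j₀)²·(3jₘ)² = 18/35
I = -1·√(0.514286/4π) = -0.20230066

-0.202301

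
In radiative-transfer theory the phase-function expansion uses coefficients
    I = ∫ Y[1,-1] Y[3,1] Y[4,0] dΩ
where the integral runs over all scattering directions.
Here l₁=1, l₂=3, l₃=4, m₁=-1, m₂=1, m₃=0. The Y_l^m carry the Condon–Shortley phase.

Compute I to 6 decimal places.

0.150786

Rules hold: Σm=0, L=8 even, 2≤4≤4.
N = 3·7·9 = 189
Δ = 0!·2!·6!/9! = 1/252
Racah Σ t=0..0: t=0:+1/36 = 1/36
⇒ 3j(1 3 4; 0 0 0)² = 4/63, sgn +1
Racah Σ t=0..0: t=0:+1/96 = 1/96
⇒ 3j(1 3 4; -1 1 0)² = 1/42, sgn +1
4πI² = N·(3j₀)²·(3jₘ)² = 2/7
I = +1·√(0.285714/4π) = 0.15078601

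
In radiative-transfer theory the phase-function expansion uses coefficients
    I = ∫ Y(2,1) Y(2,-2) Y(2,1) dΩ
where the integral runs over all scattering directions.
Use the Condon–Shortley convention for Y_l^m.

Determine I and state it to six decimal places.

Checks pass: Σm=0; 6 even; l₃=2∈[0,4].
(2·2+1)(2·2+1)(2·2+1) = 125
Δ: 2! 2! 2! / 7! → 1/630
sum: t=0:+1/8 t=1:−1/1 t=2:+1/8 = -3/4
3j²(2 2 2; 0 0 0) = Δ·Π!·Σ² = 2/35  (sign -1)
sum: t=0:+1/4 = 1/4
3j²(2 2 2; 1 -2 1) = Δ·Π!·Σ² = 3/35  (sign -1)
combine: 4πI² = 125·2/35·3/35 = 30/49
take √, sign +1: I = 0.22072812

0.220728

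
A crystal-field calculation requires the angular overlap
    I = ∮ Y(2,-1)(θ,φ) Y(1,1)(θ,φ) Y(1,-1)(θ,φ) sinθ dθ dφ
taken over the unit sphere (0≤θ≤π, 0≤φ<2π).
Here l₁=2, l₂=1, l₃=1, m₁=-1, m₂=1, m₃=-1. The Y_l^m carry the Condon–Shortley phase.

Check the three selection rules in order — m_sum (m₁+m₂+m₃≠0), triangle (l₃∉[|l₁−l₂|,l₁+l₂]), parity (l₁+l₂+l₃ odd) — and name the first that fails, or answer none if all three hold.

m_sum

Σmᵢ = -1  ✗
l₃∈[|l₁−l₂|,l₁+l₂]=[1,3], have l₃=1
Σlᵢ = 4 ⇒ even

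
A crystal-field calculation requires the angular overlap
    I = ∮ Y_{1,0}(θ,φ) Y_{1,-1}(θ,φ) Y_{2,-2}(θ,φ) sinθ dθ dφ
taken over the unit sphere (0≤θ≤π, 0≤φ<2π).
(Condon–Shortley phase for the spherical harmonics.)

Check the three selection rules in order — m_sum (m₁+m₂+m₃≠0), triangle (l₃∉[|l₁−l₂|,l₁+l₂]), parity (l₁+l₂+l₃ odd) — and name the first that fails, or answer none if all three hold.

m_sum

m₁+m₂+m₃ = 0 − 1 − 2 = -3  ✗
triangle: |1−1|=0 ≤ l₃=2 ≤ 1+1=2
parity: l₁+l₂+l₃ = 4 is even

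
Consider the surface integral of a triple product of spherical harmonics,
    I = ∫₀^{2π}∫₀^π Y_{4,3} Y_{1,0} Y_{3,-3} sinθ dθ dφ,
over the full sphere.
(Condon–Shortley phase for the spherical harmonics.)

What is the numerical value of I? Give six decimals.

-0.162868

m-sum 0 ✓  L=8 even ✓  3≤3≤5 ✓
Π(2lᵢ+1) = 9×3×7 = 189
triangle coeff Δ(4,1,3) = 1/252
Σ_t [1,1]: t=1:−1/36 = -1/36
(3j)²=4/63 [(4 1 3; 0 0 0)], sign=+1
Σ_t [1,1]: t=1:−1/720 = -1/720
(3j)²=1/36 [(4 1 3; 3 0 -3)], sign=-1
⇒ 4πI² = 1/3
I = (-1)√(1/3/(4π)) = -0.16286750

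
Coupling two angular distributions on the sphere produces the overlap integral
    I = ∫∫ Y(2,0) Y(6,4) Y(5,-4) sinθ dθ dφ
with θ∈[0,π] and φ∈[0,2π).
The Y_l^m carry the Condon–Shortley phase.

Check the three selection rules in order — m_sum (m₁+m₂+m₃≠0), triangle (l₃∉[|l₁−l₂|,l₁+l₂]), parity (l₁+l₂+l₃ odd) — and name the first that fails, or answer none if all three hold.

parity

Σmᵢ = 0  ✓
l₃∈[|l₁−l₂|,l₁+l₂]=[4,8], have l₃=5  ✓
Σlᵢ = 13 ⇒ odd  ✗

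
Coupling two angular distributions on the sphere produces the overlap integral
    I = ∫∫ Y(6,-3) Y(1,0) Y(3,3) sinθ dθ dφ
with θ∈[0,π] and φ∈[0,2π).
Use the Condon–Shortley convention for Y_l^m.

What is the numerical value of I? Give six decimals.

0.000000

triangle: need 5≤l₃≤7, have 3; I=0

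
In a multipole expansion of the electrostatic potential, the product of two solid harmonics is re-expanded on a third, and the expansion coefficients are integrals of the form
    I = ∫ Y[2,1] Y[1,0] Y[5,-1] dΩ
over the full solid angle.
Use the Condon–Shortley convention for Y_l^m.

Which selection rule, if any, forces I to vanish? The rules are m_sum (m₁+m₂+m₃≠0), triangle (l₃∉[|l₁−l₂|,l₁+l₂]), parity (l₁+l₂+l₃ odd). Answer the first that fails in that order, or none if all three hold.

triangle

azimuthal sum: 1 + 0 − 1 = 0  ✓
1 ≤ 5 ≤ 3 (triangle on l)  ✗
L = 2 + 1 + 5 = 8 (even)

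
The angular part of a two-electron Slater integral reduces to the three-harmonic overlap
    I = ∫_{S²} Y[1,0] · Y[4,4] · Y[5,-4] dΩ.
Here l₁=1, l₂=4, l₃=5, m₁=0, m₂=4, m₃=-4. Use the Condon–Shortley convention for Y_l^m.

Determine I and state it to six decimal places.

0.147319

m-sum 0 ✓  L=10 even ✓  3≤5≤5 ✓
Π(2lᵢ+1) = 3×9×11 = 297
triangle coeff Δ(1,4,5) = 1/495
Σ_t [0,0]: t=0:+1/576 = 1/576
(3j)²=5/99 [(1 4 5; 0 0 0)], sign=-1
Σ_t [0,0]: t=0:+1/40320 = 1/40320
(3j)²=1/55 [(1 4 5; 0 4 -4)], sign=-1
⇒ 4πI² = 3/11
I = (+1)√(3/11/(4π)) = 0.14731920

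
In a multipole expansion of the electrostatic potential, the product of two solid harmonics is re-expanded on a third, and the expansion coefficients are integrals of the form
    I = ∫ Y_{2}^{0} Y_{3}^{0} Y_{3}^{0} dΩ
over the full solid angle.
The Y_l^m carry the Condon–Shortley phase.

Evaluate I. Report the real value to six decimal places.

m-sum 0 ✓  L=8 even ✓  1≤3≤5 ✓
Π(2lᵢ+1) = 5×7×7 = 245
triangle coeff Δ(2,3,3) = 1/3780
Σ_t [0,2]: t=0:+1/24 t=1:−1/4 t=2:+1/24 = -1/6
(3j)²=4/105 [(2 3 3; 0 0 0)], sign=+1
(m-triple is (0,0,0) — same symbol as above.)
⇒ 4πI² = 16/45
I = (+1)√(16/45/(4π)) = 0.16820883

0.168209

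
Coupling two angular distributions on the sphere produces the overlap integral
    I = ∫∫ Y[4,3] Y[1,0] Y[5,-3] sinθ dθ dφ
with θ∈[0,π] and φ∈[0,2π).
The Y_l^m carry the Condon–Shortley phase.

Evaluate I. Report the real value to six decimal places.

Rules hold: Σm=0, L=10 even, 3≤5≤5.
N = 9·3·11 = 297
Δ = 0!·8!·2!/11! = 1/495
Racah Σ t=0..0: t=0:+1/576 = 1/576
⇒ 3j(4 1 5; 0 0 0)² = 5/99, sgn -1
Racah Σ t=0..0: t=0:+1/5040 = 1/5040
⇒ 3j(4 1 5; 3 0 -3)² = 16/495, sgn +1
4πI² = N·(3j₀)²·(3jₘ)² = 16/33
I = -1·√(0.484848/4π) = -0.19642560

-0.196426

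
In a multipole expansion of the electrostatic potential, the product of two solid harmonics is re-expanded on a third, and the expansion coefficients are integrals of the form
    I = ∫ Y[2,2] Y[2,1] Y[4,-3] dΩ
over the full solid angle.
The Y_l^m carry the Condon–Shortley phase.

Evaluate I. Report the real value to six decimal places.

Rules hold: Σm=0, L=8 even, 0≤4≤4.
N = 5·5·9 = 225
Δ = 0!·4!·4!/9! = 1/630
Racah Σ t=0..0: t=0:+1/16 = 1/16
⇒ 3j(2 2 4; 0 0 0)² = 2/35, sgn +1
Racah Σ t=0..0: t=0:+1/144 = 1/144
⇒ 3j(2 2 4; 2 1 -3)² = 1/18, sgn -1
4πI² = N·(3j₀)²·(3jₘ)² = 5/7
I = -1·√(0.714286/4π) = -0.23841361

-0.238414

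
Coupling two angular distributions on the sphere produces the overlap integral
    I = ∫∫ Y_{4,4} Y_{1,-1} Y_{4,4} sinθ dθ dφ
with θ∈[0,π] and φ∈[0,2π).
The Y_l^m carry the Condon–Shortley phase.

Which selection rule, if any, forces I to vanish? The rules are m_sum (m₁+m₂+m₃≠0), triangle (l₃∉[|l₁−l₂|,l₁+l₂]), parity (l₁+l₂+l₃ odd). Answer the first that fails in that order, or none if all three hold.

m_sum

azimuthal sum: 4 − 1 + 4 = 7  ✗
3 ≤ 4 ≤ 5 (triangle on l)
L = 4 + 1 + 4 = 9 (odd)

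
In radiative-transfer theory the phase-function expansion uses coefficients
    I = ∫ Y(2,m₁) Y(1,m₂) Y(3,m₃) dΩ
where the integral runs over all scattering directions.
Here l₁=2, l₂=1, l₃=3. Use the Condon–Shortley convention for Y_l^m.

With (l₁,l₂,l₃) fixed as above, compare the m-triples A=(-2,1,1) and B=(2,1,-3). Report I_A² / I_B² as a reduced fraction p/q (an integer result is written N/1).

1/15

Shared (l₁,l₂,l₃)=(2,1,3): N and (l;000)² cancel in I_A²/I_B².
A: Δ = 0!·4!·2!/7! = 1/105; Racah Σ t=0..0: t=0:+1/48 = 1/48; ⇒ 3j(2 1 3; -2 1 1)² = 1/105, sgn +1
B: Δ = 0!·4!·2!/7! = 1/105; Racah Σ t=0..0: t=0:+1/48 = 1/48; ⇒ 3j(2 1 3; 2 1 -3)² = 1/7, sgn +1
I_A²/I_B² = (1/105)/(1/7) = 1/15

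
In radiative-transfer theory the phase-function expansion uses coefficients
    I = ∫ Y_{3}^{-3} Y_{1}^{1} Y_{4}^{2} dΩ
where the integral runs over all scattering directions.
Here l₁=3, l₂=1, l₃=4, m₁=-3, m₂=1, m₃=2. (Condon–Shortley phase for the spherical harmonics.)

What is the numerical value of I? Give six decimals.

Rules hold: Σm=0, L=8 even, 2≤4≤4.
N = 7·3·9 = 189
Δ = 0!·6!·2!/9! = 1/252
Racah Σ t=0..0: t=0:+1/36 = 1/36
⇒ 3j(3 1 4; 0 0 0)² = 4/63, sgn +1
Racah Σ t=0..0: t=0:+1/1440 = 1/1440
⇒ 3j(3 1 4; -3 1 2)² = 1/252, sgn +1
4πI² = N·(3j₀)²·(3jₘ)² = 1/21
I = +1·√(0.047619/4π) = 0.06155813

0.061558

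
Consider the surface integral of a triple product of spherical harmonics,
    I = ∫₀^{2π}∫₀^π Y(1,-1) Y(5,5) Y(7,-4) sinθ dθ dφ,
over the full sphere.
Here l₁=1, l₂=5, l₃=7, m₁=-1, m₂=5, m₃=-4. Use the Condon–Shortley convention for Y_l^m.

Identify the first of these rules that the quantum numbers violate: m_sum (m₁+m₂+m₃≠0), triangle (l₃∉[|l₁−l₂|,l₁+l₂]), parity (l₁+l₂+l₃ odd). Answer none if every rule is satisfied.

m₁+m₂+m₃ = -1 + 5 − 4 = 0  ✓
triangle: |1−5|=4 ≤ l₃=7 ≤ 1+5=6  ✗
parity: l₁+l₂+l₃ = 13 is odd

triangle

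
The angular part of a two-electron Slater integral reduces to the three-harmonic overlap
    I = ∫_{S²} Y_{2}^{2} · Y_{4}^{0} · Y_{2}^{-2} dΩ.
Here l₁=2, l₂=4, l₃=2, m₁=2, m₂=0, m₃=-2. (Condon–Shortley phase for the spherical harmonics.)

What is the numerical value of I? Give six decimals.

m-sum 0 ✓  L=8 even ✓  2≤2≤6 ✓
Π(2lᵢ+1) = 5×9×5 = 225
triangle coeff Δ(2,4,2) = 1/630
Σ_t [2,2]: t=2:+1/16 = 1/16
(3j)²=2/35 [(2 4 2; 0 0 0)], sign=+1
Σ_t [0,0]: t=0:+1/576 = 1/576
(3j)²=1/630 [(2 4 2; 2 0 -2)], sign=+1
⇒ 4πI² = 1/49
I = (+1)√(1/49/(4π)) = 0.04029926

0.040299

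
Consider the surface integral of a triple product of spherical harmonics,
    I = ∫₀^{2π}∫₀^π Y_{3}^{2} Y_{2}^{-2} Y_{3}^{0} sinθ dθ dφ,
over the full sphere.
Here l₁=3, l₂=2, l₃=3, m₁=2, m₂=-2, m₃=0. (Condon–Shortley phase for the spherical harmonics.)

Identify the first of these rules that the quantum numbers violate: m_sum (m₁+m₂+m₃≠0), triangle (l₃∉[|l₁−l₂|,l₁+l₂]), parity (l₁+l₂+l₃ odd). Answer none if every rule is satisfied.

Σmᵢ = 0  ✓
l₃∈[|l₁−l₂|,l₁+l₂]=[1,5], have l₃=3  ✓
Σlᵢ = 8 ⇒ even  ✓

none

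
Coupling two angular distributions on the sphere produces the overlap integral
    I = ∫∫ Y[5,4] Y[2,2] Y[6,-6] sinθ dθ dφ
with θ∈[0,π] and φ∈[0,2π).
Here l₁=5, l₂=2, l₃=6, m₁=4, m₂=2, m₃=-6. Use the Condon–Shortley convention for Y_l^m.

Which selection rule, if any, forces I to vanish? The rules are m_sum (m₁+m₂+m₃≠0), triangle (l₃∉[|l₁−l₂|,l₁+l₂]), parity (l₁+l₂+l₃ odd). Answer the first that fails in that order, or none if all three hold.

azimuthal sum: 4 + 2 − 6 = 0  ✓
3 ≤ 6 ≤ 7 (triangle on l)  ✓
L = 5 + 2 + 6 = 13 (odd)  ✗

parity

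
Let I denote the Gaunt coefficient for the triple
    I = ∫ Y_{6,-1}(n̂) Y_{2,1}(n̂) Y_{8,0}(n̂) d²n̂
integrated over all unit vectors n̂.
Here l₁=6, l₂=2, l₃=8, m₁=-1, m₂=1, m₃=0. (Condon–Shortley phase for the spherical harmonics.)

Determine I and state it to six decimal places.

0.179619

Checks pass: Σm=0; 16 even; l₃=8∈[4,8].
(2·6+1)(2·2+1)(2·8+1) = 1105
Δ: 0! 12! 4! / 17! → 1/30940
sum: t=0:+1/2073600 = 1/2073600
3j²(6 2 8; 0 0 0) = Δ·Π!·Σ² = 28/1105  (sign +1)
sum: t=0:+1/3628800 = 1/3628800
3j²(6 2 8; -1 1 0) = Δ·Π!·Σ² = 16/1105  (sign +1)
combine: 4πI² = 1105·28/1105·16/1105 = 448/1105
take √, sign +1: I = 0.17961927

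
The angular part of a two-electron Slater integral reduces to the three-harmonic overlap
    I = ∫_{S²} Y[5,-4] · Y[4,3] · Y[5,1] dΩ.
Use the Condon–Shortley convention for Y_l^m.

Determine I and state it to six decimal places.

Rules hold: Σm=0, L=14 even, 1≤5≤9.
N = 11·9·11 = 1089
Δ = 4!·6!·4!/15! = 1/3153150
Racah Σ t=0..4: t=0:+1/69120 t=1:−1/1728 t=2:+1/576 t=3:−1/1728 t=4:+1/69120 = 7/11520
⇒ 3j(5 4 5; 0 0 0)² = 2/143, sgn -1
Racah Σ t=3..4: t=3:−1/103680 t=4:+1/17280 = 1/20736
⇒ 3j(5 4 5; -4 3 1)² = 10/429, sgn +1
4πI² = N·(3j₀)²·(3jₘ)² = 60/169
I = -1·√(0.35503/4π) = -0.16808437

-0.168084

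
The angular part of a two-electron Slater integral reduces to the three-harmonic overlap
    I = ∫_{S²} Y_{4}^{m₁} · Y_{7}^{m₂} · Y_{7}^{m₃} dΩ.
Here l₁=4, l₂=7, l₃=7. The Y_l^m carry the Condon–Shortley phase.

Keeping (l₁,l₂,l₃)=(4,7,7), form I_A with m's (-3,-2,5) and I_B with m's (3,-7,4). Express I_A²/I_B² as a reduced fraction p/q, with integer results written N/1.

350/143

Shared (l₁,l₂,l₃)=(4,7,7): N and (l;000)² cancel in I_A²/I_B².
A: Δ = 4!·4!·10!/19! = 1/58198140; Racah Σ t=3..4: t=3:−1/11612160 t=4:+1/52254720 = -1/14929920; ⇒ 3j(4 7 7; -3 -2 5)² = 1225/75582, sgn -1
B: Δ = 4!·4!·10!/19! = 1/58198140; Racah Σ t=0..0: t=0:+1/522547200 = 1/522547200; ⇒ 3j(4 7 7; 3 -7 4)² = 77/11628, sgn -1
I_A²/I_B² = (1225/75582)/(77/11628) = 350/143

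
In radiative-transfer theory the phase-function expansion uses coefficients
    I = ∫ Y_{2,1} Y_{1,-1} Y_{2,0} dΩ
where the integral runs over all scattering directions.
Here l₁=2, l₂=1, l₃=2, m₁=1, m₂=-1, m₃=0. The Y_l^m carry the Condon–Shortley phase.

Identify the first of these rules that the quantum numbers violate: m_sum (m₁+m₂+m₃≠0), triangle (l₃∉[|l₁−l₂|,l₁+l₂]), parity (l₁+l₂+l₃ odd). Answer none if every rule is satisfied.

Σmᵢ = 0  ✓
l₃∈[|l₁−l₂|,l₁+l₂]=[1,3], have l₃=2  ✓
Σlᵢ = 5 ⇒ odd  ✗

parity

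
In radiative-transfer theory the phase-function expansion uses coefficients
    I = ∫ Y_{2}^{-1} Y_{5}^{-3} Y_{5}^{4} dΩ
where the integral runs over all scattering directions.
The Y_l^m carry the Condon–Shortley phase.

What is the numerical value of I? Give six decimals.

0.196098

m-sum 0 ✓  L=12 even ✓  3≤5≤7 ✓
Π(2lᵢ+1) = 5×11×11 = 605
triangle coeff Δ(2,5,5) = 1/38610
Σ_t [0,2]: t=0:+1/2880 t=1:−1/576 t=2:+1/2880 = -1/960
(3j)²=10/429 [(2 5 5; 0 0 0)], sign=+1
Σ_t [1,2]: t=1:−1/10080 t=2:+1/80640 = -1/11520
(3j)²=49/1430 [(2 5 5; -1 -3 4)], sign=+1
⇒ 4πI² = 245/507
I = (+1)√(245/507/(4π)) = 0.19609844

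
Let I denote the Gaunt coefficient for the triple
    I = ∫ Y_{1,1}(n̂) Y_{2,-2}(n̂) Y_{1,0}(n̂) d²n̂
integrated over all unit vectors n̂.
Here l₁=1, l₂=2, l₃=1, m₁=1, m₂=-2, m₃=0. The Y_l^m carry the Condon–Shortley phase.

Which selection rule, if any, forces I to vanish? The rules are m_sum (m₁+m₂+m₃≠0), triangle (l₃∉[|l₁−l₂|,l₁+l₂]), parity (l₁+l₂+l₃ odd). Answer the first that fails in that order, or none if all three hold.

m₁+m₂+m₃ = 1 − 2 + 0 = -1  ✗
triangle: |1−2|=1 ≤ l₃=1 ≤ 1+2=3
parity: l₁+l₂+l₃ = 4 is even

m_sum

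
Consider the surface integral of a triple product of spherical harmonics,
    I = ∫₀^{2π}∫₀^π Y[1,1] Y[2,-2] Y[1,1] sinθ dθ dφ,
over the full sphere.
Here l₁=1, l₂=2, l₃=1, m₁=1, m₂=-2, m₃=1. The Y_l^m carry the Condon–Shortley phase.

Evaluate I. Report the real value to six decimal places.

0.309019

Rules hold: Σm=0, L=4 even, 1≤1≤3.
N = 3·5·3 = 45
Δ = 2!·0!·2!/5! = 1/30
Racah Σ t=1..1: t=1:−1/1 = -1/1
⇒ 3j(1 2 1; 0 0 0)² = 2/15, sgn +1
Racah Σ t=0..0: t=0:+1/4 = 1/4
⇒ 3j(1 2 1; 1 -2 1)² = 1/5, sgn +1
4πI² = N·(3j₀)²·(3jₘ)² = 6/5
I = +1·√(1.2/4π) = 0.30901936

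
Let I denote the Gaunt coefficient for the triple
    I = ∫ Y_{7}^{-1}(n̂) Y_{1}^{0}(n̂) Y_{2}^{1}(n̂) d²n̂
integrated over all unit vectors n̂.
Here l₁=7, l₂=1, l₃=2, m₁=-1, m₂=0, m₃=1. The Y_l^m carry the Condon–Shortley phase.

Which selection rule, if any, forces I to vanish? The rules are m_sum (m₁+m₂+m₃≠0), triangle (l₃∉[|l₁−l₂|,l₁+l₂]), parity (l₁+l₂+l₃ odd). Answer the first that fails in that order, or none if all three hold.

m₁+m₂+m₃ = -1 + 0 + 1 = 0  ✓
triangle: |7−1|=6 ≤ l₃=2 ≤ 7+1=8  ✗
parity: l₁+l₂+l₃ = 10 is even

triangle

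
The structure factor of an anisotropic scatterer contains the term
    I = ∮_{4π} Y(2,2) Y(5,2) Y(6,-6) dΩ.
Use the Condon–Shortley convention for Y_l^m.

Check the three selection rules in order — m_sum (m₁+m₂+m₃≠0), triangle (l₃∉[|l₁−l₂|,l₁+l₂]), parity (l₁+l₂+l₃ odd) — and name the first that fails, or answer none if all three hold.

m₁+m₂+m₃ = 2 + 2 − 6 = -2  ✗
triangle: |2−5|=3 ≤ l₃=6 ≤ 2+5=7
parity: l₁+l₂+l₃ = 13 is odd

m_sum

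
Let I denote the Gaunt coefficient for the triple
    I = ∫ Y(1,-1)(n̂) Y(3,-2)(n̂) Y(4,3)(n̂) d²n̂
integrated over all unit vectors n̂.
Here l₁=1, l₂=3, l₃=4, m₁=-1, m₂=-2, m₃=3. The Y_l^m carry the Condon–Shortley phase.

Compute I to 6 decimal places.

-0.282095

Rules hold: Σm=0, L=8 even, 2≤4≤4.
N = 3·7·9 = 189
Δ = 0!·2!·6!/9! = 1/252
Racah Σ t=0..0: t=0:+1/36 = 1/36
⇒ 3j(1 3 4; 0 0 0)² = 4/63, sgn +1
Racah Σ t=0..0: t=0:+1/240 = 1/240
⇒ 3j(1 3 4; -1 -2 3)² = 1/12, sgn -1
4πI² = N·(3j₀)²·(3jₘ)² = 1/1
I = -1·√(1/4π) = -0.28209479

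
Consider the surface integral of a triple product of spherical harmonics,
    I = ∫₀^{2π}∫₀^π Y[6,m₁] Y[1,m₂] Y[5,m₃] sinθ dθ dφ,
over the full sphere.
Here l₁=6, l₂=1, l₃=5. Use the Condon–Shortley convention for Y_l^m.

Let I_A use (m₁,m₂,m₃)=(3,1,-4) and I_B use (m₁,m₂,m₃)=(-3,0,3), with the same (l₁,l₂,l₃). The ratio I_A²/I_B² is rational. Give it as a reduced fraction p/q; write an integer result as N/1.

1/9

l's match ⇒ only the (l;m) 3-j factors differ between A and B.
A: triangle coeff Δ(6,1,5) = 1/858; Σ_t [2,2]: t=2:+1/725760 = 1/725760; (3j)²=1/286 [(6 1 5; 3 1 -4)], sign=-1
B: triangle coeff Δ(6,1,5) = 1/858; Σ_t [1,1]: t=1:−1/80640 = -1/80640; (3j)²=9/286 [(6 1 5; -3 0 3)], sign=-1
I_A²/I_B² = (1/286)/(9/286) = 1/9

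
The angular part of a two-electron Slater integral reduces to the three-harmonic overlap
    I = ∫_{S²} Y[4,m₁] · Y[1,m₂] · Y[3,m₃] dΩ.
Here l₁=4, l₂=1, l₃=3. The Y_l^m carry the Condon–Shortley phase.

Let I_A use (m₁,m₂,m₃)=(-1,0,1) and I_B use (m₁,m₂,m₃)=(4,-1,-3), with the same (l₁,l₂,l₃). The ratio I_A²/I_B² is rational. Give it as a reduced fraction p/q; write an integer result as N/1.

Same 4,1,3: normalisation and zero-m 3j drop out of the ratio.
A: Δ: 2! 6! 0! / 9! → 1/252; sum: t=1:−1/48 = -1/48; 3j²(4 1 3; -1 0 1) = Δ·Π!·Σ² = 5/84  (sign -1)
B: Δ: 2! 6! 0! / 9! → 1/252; sum: t=0:+1/1440 = 1/1440; 3j²(4 1 3; 4 -1 -3) = Δ·Π!·Σ² = 1/9  (sign +1)
I_A²/I_B² = (5/84)/(1/9) = 15/28

15/28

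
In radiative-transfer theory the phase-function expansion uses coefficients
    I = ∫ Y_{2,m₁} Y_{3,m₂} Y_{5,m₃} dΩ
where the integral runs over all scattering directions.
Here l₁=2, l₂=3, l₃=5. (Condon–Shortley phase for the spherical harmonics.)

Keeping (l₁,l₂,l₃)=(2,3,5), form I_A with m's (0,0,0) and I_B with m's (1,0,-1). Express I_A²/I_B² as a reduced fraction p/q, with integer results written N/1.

5/4

Shared (l₁,l₂,l₃)=(2,3,5): N and (l;000)² cancel in I_A²/I_B².
A: Δ = 0!·4!·6!/11! = 1/2310; Racah Σ t=0..0: t=0:+1/144 = 1/144; ⇒ 3j(2 3 5; 0 0 0)² = 10/231, sgn -1
B: Δ = 0!·4!·6!/11! = 1/2310; Racah Σ t=0..0: t=0:+1/216 = 1/216; ⇒ 3j(2 3 5; 1 0 -1)² = 8/231, sgn +1
I_A²/I_B² = (10/231)/(8/231) = 5/4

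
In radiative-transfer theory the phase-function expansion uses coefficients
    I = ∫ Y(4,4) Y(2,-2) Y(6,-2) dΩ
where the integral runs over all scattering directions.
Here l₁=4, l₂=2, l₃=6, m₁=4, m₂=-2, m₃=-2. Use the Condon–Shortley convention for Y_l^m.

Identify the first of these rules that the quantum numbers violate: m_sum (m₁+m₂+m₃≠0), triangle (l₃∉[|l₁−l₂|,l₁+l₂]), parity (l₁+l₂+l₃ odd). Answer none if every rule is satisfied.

Σmᵢ = 0  ✓
l₃∈[|l₁−l₂|,l₁+l₂]=[2,6], have l₃=6  ✓
Σlᵢ = 12 ⇒ even  ✓

none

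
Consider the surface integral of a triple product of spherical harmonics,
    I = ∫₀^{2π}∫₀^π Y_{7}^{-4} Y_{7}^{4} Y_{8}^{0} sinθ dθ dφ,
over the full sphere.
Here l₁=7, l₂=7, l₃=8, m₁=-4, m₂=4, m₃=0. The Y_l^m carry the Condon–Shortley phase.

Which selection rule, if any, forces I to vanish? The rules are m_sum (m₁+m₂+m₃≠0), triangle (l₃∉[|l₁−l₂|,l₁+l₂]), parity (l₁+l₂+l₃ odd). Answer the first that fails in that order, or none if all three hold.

none

Σmᵢ = 0  ✓
l₃∈[|l₁−l₂|,l₁+l₂]=[0,14], have l₃=8  ✓
Σlᵢ = 22 ⇒ even  ✓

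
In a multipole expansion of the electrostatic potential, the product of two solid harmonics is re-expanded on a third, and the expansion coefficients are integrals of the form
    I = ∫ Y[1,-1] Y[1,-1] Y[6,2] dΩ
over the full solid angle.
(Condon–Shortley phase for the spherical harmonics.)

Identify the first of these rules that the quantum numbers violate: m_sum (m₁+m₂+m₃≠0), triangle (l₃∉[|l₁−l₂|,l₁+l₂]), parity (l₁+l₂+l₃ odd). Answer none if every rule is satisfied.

triangle

Σmᵢ = 0  ✓
l₃∈[|l₁−l₂|,l₁+l₂]=[0,2], have l₃=6  ✗
Σlᵢ = 8 ⇒ even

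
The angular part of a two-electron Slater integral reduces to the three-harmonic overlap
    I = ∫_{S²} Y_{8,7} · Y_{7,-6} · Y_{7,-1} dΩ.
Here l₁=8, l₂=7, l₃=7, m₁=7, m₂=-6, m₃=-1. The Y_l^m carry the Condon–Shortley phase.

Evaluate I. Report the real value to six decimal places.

Rules hold: Σm=0, L=22 even, 1≤7≤15.
N = 17·15·15 = 3825
Δ = 8!·8!·6!/23! = 1/22086194130
Racah Σ t=1..7: t=1:−1/18289152000 t=2:+1/248832000 t=3:−1/24883200 t=4:+1/11943936 t=5:−1/24883200 t=6:+1/248832000 t=7:−1/18289152000 = 11/975421440
⇒ 3j(8 7 7; 0 0 0)² = 1750/289731, sgn -1
Racah Σ t=0..1: t=0:+1/24385536000 t=1:−1/146313216000 = 1/29262643200
⇒ 3j(8 7 7; 7 -6 -1)² = 650/52003, sgn +1
4πI² = N·(3j₀)²·(3jₘ)² = 937500/3246473
I = -1·√(0.288775/4π) = -0.15159149

-0.151591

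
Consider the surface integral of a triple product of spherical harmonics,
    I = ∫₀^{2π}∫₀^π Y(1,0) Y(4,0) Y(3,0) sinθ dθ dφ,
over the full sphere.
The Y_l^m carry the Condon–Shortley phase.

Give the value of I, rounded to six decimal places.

Checks pass: Σm=0; 8 even; l₃=3∈[3,5].
(2·1+1)(2·4+1)(2·3+1) = 189
Δ: 2! 0! 6! / 9! → 1/252
sum: t=1:−1/36 = -1/36
3j²(1 4 3; 0 0 0) = Δ·Π!·Σ² = 4/63  (sign +1)
(m-triple is (0,0,0) — same symbol as above.)
combine: 4πI² = 189·4/63·4/63 = 16/21
take √, sign +1: I = 0.24623252

0.246233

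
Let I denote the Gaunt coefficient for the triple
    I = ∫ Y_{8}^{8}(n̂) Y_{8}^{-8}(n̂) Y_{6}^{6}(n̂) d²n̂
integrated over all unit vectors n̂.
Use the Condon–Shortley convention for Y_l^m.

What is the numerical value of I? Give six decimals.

8 − 8 + 6 = 6 ≠ 0: azimuthal integral kills it; I = 0

0.000000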